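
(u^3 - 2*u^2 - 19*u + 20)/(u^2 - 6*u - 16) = (-u^3 + 2*u^2 + 19*u - 20)/(-u^2 + 6*u + 16)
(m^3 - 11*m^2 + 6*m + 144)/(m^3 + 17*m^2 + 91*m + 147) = (m^2 - 14*m + 48)/(m^2 + 14*m + 49)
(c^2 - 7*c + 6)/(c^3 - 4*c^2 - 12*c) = (c - 1)/(c*(c + 2))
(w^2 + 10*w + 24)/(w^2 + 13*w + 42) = (w + 4)/(w + 7)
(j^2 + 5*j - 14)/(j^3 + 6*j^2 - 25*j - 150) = (j^2 + 5*j - 14)/(j^3 + 6*j^2 - 25*j - 150)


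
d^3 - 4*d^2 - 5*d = d*(d - 5)*(d + 1)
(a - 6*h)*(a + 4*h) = a^2 - 2*a*h - 24*h^2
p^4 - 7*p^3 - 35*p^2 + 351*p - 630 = (p - 6)*(p - 5)*(p - 3)*(p + 7)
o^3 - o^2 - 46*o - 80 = (o - 8)*(o + 2)*(o + 5)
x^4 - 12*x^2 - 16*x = x*(x - 4)*(x + 2)^2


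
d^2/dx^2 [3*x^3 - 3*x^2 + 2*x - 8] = 18*x - 6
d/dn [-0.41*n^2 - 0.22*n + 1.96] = -0.82*n - 0.22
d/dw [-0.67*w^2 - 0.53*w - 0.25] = -1.34*w - 0.53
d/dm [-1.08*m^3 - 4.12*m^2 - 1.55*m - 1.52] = -3.24*m^2 - 8.24*m - 1.55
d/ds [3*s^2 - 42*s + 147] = 6*s - 42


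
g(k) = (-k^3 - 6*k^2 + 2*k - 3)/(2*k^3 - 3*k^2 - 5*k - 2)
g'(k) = (-6*k^2 + 6*k + 5)*(-k^3 - 6*k^2 + 2*k - 3)/(2*k^3 - 3*k^2 - 5*k - 2)^2 + (-3*k^2 - 12*k + 2)/(2*k^3 - 3*k^2 - 5*k - 2)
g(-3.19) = 0.47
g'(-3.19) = 0.31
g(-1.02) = 4.77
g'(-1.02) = 11.19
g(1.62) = 2.09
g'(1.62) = 2.90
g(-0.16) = 2.70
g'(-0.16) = -11.16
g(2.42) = 14.28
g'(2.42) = 80.51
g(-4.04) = 0.26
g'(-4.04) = 0.18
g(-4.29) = 0.22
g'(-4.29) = 0.16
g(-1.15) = 3.59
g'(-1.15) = 7.22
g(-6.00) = 0.03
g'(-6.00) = 0.08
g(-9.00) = -0.13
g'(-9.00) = 0.04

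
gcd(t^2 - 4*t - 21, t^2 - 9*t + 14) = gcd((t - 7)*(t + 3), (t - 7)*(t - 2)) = t - 7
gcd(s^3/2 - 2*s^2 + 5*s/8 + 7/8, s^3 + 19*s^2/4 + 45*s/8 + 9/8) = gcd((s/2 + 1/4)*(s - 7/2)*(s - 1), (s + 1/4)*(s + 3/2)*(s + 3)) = 1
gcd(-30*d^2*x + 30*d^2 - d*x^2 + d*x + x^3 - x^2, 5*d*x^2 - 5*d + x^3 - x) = 5*d*x - 5*d + x^2 - x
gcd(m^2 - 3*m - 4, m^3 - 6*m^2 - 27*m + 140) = m - 4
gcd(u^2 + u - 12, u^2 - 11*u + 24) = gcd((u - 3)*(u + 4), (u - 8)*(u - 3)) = u - 3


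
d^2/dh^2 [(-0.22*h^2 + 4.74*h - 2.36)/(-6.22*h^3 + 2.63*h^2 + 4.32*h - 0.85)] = (17.022896*h^6 - 1100.298096*h^5 + 1596.363*h^4 - 959.287404*h^3 + 21.1338599999999*h^2 + 22.438716*h + 64.145428)/(240.641848*h^9 - 305.251476*h^8 - 372.33231*h^7 + 504.478885*h^6 + 175.1685*h^5 - 266.647281*h^4 - 9.19555800000002*h^3 + 41.888595*h^2 - 9.3636*h + 0.614125)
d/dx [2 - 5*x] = -5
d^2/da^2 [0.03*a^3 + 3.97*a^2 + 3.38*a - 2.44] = 0.18*a + 7.94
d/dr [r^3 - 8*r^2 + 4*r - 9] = 3*r^2 - 16*r + 4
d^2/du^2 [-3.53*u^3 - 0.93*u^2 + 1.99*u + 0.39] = -21.18*u - 1.86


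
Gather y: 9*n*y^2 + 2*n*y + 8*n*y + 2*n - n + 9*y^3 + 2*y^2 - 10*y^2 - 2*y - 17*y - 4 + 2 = n + 9*y^3 + y^2*(9*n - 8) + y*(10*n - 19) - 2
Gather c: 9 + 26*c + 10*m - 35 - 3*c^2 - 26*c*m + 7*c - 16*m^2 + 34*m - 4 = -3*c^2 + c*(33 - 26*m) - 16*m^2 + 44*m - 30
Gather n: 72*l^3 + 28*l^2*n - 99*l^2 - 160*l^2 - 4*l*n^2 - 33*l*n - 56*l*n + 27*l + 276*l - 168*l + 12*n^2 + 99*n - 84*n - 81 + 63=72*l^3 - 259*l^2 + 135*l + n^2*(12 - 4*l) + n*(28*l^2 - 89*l + 15) - 18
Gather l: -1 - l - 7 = -l - 8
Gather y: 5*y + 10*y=15*y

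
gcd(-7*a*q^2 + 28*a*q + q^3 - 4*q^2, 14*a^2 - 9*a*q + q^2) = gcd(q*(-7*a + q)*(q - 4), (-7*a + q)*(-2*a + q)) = -7*a + q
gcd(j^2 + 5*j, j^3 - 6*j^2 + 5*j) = j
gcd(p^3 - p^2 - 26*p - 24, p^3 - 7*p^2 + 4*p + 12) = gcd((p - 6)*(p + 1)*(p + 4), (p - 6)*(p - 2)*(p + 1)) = p^2 - 5*p - 6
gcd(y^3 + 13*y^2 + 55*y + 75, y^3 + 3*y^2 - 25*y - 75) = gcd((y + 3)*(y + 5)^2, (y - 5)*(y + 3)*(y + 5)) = y^2 + 8*y + 15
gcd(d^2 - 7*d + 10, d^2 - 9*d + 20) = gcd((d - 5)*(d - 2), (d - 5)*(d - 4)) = d - 5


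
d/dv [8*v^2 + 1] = 16*v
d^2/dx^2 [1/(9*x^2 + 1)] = 18*(27*x^2 - 1)/(9*x^2 + 1)^3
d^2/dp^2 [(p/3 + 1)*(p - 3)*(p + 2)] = 2*p + 4/3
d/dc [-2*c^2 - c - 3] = -4*c - 1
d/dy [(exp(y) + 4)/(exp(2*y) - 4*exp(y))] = (-exp(2*y) - 8*exp(y) + 16)*exp(-y)/(exp(2*y) - 8*exp(y) + 16)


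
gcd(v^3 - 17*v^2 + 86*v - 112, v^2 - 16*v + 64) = v - 8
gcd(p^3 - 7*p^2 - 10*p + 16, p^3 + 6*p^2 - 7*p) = p - 1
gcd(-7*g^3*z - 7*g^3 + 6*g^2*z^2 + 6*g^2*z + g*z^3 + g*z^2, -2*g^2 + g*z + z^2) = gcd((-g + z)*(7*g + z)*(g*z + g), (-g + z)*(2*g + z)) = -g + z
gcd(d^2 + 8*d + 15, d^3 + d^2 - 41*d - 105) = d^2 + 8*d + 15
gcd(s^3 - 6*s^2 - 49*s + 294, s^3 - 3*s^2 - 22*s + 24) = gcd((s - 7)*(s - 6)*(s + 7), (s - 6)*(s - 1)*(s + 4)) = s - 6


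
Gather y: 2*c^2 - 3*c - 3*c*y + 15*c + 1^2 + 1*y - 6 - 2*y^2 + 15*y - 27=2*c^2 + 12*c - 2*y^2 + y*(16 - 3*c) - 32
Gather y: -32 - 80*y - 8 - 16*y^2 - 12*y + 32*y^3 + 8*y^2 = 32*y^3 - 8*y^2 - 92*y - 40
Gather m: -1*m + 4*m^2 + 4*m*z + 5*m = 4*m^2 + m*(4*z + 4)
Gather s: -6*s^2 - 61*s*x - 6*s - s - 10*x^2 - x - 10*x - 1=-6*s^2 + s*(-61*x - 7) - 10*x^2 - 11*x - 1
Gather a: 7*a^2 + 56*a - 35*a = 7*a^2 + 21*a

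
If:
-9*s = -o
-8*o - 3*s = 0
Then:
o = 0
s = 0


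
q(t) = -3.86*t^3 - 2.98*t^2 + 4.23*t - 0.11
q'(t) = -11.58*t^2 - 5.96*t + 4.23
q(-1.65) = 2.14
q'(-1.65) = -17.46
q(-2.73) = 44.67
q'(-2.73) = -65.80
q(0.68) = 0.17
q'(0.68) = -5.18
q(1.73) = -21.70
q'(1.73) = -40.74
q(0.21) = 0.61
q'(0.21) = 2.47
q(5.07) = -558.31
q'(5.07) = -323.65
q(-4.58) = 288.84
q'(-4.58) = -211.38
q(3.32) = -160.17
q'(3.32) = -143.20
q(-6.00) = 700.99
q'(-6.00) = -376.89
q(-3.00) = 64.60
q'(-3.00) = -82.11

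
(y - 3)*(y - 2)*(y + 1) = y^3 - 4*y^2 + y + 6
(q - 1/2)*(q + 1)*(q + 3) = q^3 + 7*q^2/2 + q - 3/2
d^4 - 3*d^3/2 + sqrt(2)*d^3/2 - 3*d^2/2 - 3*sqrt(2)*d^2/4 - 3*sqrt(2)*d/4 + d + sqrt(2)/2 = (d - 2)*(d - 1/2)*(d + 1)*(d + sqrt(2)/2)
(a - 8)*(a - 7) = a^2 - 15*a + 56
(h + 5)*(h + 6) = h^2 + 11*h + 30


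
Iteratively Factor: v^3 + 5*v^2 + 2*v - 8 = (v + 2)*(v^2 + 3*v - 4) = (v + 2)*(v + 4)*(v - 1)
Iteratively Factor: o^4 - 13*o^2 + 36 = (o + 3)*(o^3 - 3*o^2 - 4*o + 12) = (o - 3)*(o + 3)*(o^2 - 4) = (o - 3)*(o - 2)*(o + 3)*(o + 2)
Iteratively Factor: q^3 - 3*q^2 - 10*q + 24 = (q - 4)*(q^2 + q - 6) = (q - 4)*(q + 3)*(q - 2)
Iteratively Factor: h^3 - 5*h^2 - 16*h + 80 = (h - 4)*(h^2 - h - 20) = (h - 4)*(h + 4)*(h - 5)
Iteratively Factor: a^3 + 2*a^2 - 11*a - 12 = (a - 3)*(a^2 + 5*a + 4) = (a - 3)*(a + 1)*(a + 4)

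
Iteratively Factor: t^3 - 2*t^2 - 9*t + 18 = (t - 2)*(t^2 - 9) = (t - 3)*(t - 2)*(t + 3)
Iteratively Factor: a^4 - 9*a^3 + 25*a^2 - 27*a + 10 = (a - 1)*(a^3 - 8*a^2 + 17*a - 10) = (a - 2)*(a - 1)*(a^2 - 6*a + 5) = (a - 5)*(a - 2)*(a - 1)*(a - 1)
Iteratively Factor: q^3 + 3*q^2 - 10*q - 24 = (q + 2)*(q^2 + q - 12) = (q - 3)*(q + 2)*(q + 4)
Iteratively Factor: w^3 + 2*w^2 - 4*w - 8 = (w + 2)*(w^2 - 4) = (w - 2)*(w + 2)*(w + 2)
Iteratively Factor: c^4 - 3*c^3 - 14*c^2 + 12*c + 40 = (c + 2)*(c^3 - 5*c^2 - 4*c + 20) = (c + 2)^2*(c^2 - 7*c + 10) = (c - 2)*(c + 2)^2*(c - 5)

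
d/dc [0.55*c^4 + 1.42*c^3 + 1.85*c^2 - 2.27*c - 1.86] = 2.2*c^3 + 4.26*c^2 + 3.7*c - 2.27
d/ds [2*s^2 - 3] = 4*s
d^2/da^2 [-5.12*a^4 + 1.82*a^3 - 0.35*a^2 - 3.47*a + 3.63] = -61.44*a^2 + 10.92*a - 0.7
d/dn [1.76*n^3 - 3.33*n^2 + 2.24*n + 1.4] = 5.28*n^2 - 6.66*n + 2.24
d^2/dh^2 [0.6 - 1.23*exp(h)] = -1.23*exp(h)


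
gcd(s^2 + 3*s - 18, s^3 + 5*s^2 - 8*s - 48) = s - 3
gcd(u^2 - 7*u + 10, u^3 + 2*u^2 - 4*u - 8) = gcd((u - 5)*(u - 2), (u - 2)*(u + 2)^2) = u - 2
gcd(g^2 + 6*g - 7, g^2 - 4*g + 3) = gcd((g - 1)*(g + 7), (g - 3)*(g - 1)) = g - 1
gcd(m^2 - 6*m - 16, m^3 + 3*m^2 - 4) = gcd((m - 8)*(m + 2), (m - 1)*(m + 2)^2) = m + 2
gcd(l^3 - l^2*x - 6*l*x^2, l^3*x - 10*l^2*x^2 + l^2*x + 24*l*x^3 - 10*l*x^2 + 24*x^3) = 1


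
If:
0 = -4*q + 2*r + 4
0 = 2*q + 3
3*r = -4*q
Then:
No Solution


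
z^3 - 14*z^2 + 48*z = z*(z - 8)*(z - 6)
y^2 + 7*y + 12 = (y + 3)*(y + 4)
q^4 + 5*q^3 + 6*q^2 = q^2*(q + 2)*(q + 3)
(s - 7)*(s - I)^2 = s^3 - 7*s^2 - 2*I*s^2 - s + 14*I*s + 7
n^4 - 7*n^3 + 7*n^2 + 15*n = n*(n - 5)*(n - 3)*(n + 1)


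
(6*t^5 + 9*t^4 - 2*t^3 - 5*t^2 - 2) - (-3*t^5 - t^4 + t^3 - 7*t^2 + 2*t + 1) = 9*t^5 + 10*t^4 - 3*t^3 + 2*t^2 - 2*t - 3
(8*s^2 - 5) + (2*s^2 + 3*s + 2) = 10*s^2 + 3*s - 3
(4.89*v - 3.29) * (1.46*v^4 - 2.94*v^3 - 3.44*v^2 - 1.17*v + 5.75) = 7.1394*v^5 - 19.18*v^4 - 7.149*v^3 + 5.5963*v^2 + 31.9668*v - 18.9175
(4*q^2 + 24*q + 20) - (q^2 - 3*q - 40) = 3*q^2 + 27*q + 60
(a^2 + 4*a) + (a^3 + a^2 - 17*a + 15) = a^3 + 2*a^2 - 13*a + 15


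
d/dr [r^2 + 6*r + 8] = 2*r + 6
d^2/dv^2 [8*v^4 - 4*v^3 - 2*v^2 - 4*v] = 96*v^2 - 24*v - 4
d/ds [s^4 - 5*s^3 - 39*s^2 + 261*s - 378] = 4*s^3 - 15*s^2 - 78*s + 261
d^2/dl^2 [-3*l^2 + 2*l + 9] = -6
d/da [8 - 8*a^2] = -16*a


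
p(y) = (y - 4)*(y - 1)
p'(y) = 2*y - 5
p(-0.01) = 4.05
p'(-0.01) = -5.02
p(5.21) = 5.09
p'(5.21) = 5.42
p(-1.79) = 16.15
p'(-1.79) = -8.58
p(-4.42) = 45.64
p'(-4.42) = -13.84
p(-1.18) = 11.29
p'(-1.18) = -7.36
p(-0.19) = 4.99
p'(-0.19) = -5.38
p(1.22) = -0.61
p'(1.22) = -2.56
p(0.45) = 1.95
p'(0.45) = -4.10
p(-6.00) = 70.00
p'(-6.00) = -17.00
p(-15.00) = 304.00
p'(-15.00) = -35.00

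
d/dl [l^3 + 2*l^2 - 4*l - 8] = 3*l^2 + 4*l - 4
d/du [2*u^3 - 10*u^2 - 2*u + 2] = 6*u^2 - 20*u - 2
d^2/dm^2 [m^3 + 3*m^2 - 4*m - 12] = 6*m + 6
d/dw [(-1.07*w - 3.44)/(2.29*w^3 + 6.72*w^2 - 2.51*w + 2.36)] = (4.9006*w^3 + 30.8232*w^2 + 46.2336*w - 11.1596)/(5.2441*w^6 + 30.7776*w^5 + 33.6626*w^4 - 22.9256*w^3 + 38.0185*w^2 - 11.8472*w + 5.5696)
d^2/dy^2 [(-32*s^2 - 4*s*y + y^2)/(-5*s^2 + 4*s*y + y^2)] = 2*s*(-727*s^3 - 444*s^2*y - 81*s*y^2 - 8*y^3)/(-125*s^6 + 300*s^5*y - 165*s^4*y^2 - 56*s^3*y^3 + 33*s^2*y^4 + 12*s*y^5 + y^6)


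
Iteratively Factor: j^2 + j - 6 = (j - 2)*(j + 3)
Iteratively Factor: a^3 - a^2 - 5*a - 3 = (a - 3)*(a^2 + 2*a + 1) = (a - 3)*(a + 1)*(a + 1)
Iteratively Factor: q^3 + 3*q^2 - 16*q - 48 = (q + 3)*(q^2 - 16) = (q - 4)*(q + 3)*(q + 4)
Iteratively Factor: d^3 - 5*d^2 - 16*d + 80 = (d - 5)*(d^2 - 16) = (d - 5)*(d + 4)*(d - 4)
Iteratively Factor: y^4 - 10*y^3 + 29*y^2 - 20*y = (y)*(y^3 - 10*y^2 + 29*y - 20) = y*(y - 4)*(y^2 - 6*y + 5) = y*(y - 5)*(y - 4)*(y - 1)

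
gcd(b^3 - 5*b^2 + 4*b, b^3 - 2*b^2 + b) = b^2 - b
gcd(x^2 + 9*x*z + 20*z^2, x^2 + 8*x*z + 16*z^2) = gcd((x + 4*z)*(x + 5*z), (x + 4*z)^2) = x + 4*z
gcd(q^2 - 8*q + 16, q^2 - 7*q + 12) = q - 4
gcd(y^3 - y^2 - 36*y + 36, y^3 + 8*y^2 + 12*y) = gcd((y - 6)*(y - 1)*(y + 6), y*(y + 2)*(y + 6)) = y + 6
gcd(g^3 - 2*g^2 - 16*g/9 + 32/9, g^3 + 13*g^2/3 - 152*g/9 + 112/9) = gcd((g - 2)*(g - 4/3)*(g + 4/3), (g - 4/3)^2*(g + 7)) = g - 4/3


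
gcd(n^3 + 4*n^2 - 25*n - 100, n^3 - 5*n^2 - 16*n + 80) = n^2 - n - 20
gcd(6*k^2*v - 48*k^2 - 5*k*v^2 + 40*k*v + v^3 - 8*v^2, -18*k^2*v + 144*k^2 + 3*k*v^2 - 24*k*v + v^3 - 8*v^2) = -3*k*v + 24*k + v^2 - 8*v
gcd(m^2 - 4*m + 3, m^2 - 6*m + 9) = m - 3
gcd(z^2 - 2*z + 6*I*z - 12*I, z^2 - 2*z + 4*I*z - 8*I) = z - 2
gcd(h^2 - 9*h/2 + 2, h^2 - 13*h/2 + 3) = h - 1/2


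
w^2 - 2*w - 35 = (w - 7)*(w + 5)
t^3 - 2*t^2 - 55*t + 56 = (t - 8)*(t - 1)*(t + 7)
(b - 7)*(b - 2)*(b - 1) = b^3 - 10*b^2 + 23*b - 14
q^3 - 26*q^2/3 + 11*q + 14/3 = (q - 7)*(q - 2)*(q + 1/3)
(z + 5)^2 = z^2 + 10*z + 25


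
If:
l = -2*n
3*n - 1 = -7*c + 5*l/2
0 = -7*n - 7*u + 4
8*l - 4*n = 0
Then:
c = 1/7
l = 0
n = 0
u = 4/7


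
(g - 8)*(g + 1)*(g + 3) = g^3 - 4*g^2 - 29*g - 24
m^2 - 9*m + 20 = (m - 5)*(m - 4)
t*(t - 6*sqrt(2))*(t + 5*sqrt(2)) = t^3 - sqrt(2)*t^2 - 60*t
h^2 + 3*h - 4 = (h - 1)*(h + 4)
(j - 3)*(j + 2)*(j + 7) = j^3 + 6*j^2 - 13*j - 42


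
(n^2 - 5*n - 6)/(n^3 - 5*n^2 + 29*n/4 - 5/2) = 4*(n^2 - 5*n - 6)/(4*n^3 - 20*n^2 + 29*n - 10)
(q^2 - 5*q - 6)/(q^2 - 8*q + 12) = (q + 1)/(q - 2)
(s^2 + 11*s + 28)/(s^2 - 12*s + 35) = (s^2 + 11*s + 28)/(s^2 - 12*s + 35)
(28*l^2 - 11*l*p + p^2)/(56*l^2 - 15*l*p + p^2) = (-4*l + p)/(-8*l + p)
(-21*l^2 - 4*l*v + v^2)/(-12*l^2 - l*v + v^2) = (-7*l + v)/(-4*l + v)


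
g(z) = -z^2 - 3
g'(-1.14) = 2.28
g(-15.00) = -228.00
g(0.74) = -3.55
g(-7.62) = -61.06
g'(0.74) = -1.48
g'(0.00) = 0.00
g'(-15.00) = 30.00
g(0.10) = -3.01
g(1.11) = -4.23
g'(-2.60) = 5.20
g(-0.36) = -3.13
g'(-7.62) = 15.24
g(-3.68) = -16.54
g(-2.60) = -9.76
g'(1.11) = -2.22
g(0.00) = -3.00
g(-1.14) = -4.30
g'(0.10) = -0.20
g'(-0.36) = 0.72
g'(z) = -2*z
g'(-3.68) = 7.36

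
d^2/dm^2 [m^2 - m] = 2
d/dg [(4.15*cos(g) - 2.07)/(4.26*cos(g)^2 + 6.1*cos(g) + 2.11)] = (17.679*cos(g)^2 - 17.6364*cos(g) - 21.3835)*sin(g)/(18.1476*cos(g)^4 + 51.972*cos(g)^3 + 55.1872*cos(g)^2 + 25.742*cos(g) + 4.4521)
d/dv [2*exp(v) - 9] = 2*exp(v)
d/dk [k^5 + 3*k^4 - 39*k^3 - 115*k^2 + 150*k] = 5*k^4 + 12*k^3 - 117*k^2 - 230*k + 150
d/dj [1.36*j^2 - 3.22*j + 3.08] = 2.72*j - 3.22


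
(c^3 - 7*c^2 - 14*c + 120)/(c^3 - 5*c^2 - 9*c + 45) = (c^2 - 2*c - 24)/(c^2 - 9)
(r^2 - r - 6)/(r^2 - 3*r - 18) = (-r^2 + r + 6)/(-r^2 + 3*r + 18)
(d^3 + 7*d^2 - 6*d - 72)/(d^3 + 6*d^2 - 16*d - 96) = (d - 3)/(d - 4)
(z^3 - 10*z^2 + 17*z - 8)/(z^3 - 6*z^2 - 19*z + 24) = (z - 1)/(z + 3)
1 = 1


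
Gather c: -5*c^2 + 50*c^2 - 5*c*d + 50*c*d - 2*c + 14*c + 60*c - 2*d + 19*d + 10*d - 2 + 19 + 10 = 45*c^2 + c*(45*d + 72) + 27*d + 27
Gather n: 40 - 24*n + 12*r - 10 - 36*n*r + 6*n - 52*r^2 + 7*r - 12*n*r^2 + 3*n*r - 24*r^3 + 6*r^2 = n*(-12*r^2 - 33*r - 18) - 24*r^3 - 46*r^2 + 19*r + 30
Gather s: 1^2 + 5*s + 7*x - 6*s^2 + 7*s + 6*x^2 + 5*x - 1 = -6*s^2 + 12*s + 6*x^2 + 12*x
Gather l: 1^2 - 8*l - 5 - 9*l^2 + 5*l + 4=-9*l^2 - 3*l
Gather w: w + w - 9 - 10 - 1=2*w - 20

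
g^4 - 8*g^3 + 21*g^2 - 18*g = g*(g - 3)^2*(g - 2)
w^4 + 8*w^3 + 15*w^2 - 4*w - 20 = (w - 1)*(w + 2)^2*(w + 5)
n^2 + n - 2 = (n - 1)*(n + 2)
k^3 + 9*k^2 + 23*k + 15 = (k + 1)*(k + 3)*(k + 5)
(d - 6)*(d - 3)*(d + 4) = d^3 - 5*d^2 - 18*d + 72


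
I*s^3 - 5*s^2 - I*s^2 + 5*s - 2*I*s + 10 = (s - 2)*(s + 5*I)*(I*s + I)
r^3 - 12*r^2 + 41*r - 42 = (r - 7)*(r - 3)*(r - 2)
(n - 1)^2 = n^2 - 2*n + 1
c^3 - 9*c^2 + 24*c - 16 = (c - 4)^2*(c - 1)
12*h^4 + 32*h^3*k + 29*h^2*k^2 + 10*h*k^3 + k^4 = (h + k)^2*(2*h + k)*(6*h + k)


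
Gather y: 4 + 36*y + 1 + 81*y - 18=117*y - 13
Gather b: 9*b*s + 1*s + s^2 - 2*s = 9*b*s + s^2 - s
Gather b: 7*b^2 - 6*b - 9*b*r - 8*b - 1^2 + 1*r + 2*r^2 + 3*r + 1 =7*b^2 + b*(-9*r - 14) + 2*r^2 + 4*r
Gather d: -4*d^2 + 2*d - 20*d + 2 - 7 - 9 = -4*d^2 - 18*d - 14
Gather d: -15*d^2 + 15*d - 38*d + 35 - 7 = -15*d^2 - 23*d + 28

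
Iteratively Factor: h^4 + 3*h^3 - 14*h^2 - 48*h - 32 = (h - 4)*(h^3 + 7*h^2 + 14*h + 8) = (h - 4)*(h + 4)*(h^2 + 3*h + 2) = (h - 4)*(h + 2)*(h + 4)*(h + 1)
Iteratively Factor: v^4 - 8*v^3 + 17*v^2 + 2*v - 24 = (v + 1)*(v^3 - 9*v^2 + 26*v - 24) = (v - 3)*(v + 1)*(v^2 - 6*v + 8) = (v - 4)*(v - 3)*(v + 1)*(v - 2)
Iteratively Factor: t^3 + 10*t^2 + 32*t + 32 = (t + 4)*(t^2 + 6*t + 8) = (t + 4)^2*(t + 2)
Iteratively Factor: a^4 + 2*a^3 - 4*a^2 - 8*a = (a)*(a^3 + 2*a^2 - 4*a - 8) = a*(a + 2)*(a^2 - 4) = a*(a - 2)*(a + 2)*(a + 2)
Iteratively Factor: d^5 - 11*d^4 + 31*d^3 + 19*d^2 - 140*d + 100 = (d - 2)*(d^4 - 9*d^3 + 13*d^2 + 45*d - 50) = (d - 2)*(d - 1)*(d^3 - 8*d^2 + 5*d + 50) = (d - 5)*(d - 2)*(d - 1)*(d^2 - 3*d - 10) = (d - 5)*(d - 2)*(d - 1)*(d + 2)*(d - 5)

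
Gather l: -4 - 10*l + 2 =-10*l - 2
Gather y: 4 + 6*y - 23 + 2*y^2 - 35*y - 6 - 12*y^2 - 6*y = -10*y^2 - 35*y - 25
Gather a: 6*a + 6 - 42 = 6*a - 36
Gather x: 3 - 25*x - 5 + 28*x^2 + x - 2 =28*x^2 - 24*x - 4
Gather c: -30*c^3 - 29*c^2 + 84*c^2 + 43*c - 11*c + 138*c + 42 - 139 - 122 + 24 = -30*c^3 + 55*c^2 + 170*c - 195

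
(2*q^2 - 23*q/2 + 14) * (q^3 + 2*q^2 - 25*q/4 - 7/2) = 2*q^5 - 15*q^4/2 - 43*q^3/2 + 743*q^2/8 - 189*q/4 - 49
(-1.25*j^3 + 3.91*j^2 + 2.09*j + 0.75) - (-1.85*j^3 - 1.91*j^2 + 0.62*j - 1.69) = 0.6*j^3 + 5.82*j^2 + 1.47*j + 2.44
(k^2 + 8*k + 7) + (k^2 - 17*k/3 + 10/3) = 2*k^2 + 7*k/3 + 31/3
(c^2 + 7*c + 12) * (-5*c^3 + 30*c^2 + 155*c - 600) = -5*c^5 - 5*c^4 + 305*c^3 + 845*c^2 - 2340*c - 7200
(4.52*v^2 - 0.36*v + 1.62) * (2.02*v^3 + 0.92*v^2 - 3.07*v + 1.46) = 9.1304*v^5 + 3.4312*v^4 - 10.9352*v^3 + 9.1948*v^2 - 5.499*v + 2.3652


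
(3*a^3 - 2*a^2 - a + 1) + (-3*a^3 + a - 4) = -2*a^2 - 3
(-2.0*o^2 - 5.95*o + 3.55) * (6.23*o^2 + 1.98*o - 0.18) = -12.46*o^4 - 41.0285*o^3 + 10.6955*o^2 + 8.1*o - 0.639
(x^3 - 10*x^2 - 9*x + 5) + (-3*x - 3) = x^3 - 10*x^2 - 12*x + 2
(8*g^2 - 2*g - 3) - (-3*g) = 8*g^2 + g - 3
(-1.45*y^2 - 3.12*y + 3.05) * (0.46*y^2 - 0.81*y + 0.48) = -0.667*y^4 - 0.2607*y^3 + 3.2342*y^2 - 3.9681*y + 1.464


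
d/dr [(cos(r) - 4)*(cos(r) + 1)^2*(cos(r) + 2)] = 2*(-2*cos(r)^3 + 11*cos(r) + 9)*sin(r)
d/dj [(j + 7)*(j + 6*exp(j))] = j + (j + 7)*(6*exp(j) + 1) + 6*exp(j)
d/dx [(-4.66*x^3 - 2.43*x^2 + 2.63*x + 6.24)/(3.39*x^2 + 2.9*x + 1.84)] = (-15.7974*x^4 - 27.028*x^3 - 41.6859*x^2 - 51.2496*x - 13.2568)/(11.4921*x^4 + 19.662*x^3 + 20.8852*x^2 + 10.672*x + 3.3856)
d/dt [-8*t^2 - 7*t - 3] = -16*t - 7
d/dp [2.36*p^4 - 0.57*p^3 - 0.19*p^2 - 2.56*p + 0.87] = 9.44*p^3 - 1.71*p^2 - 0.38*p - 2.56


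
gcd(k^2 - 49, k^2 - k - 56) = k + 7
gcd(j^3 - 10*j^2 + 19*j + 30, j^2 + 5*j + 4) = j + 1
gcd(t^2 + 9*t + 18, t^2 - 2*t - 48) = t + 6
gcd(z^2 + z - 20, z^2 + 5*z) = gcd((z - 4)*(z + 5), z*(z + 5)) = z + 5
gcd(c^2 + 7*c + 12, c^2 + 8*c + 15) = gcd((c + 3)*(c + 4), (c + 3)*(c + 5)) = c + 3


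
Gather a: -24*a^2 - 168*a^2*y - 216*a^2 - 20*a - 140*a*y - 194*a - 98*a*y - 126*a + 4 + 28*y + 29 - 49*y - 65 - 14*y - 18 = a^2*(-168*y - 240) + a*(-238*y - 340) - 35*y - 50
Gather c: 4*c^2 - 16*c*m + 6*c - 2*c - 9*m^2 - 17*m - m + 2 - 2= 4*c^2 + c*(4 - 16*m) - 9*m^2 - 18*m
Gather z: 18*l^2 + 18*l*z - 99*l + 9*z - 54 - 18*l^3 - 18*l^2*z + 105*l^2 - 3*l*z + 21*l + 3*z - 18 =-18*l^3 + 123*l^2 - 78*l + z*(-18*l^2 + 15*l + 12) - 72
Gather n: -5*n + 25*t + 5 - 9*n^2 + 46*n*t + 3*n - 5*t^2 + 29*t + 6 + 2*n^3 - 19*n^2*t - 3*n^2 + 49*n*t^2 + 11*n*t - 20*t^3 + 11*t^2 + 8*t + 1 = 2*n^3 + n^2*(-19*t - 12) + n*(49*t^2 + 57*t - 2) - 20*t^3 + 6*t^2 + 62*t + 12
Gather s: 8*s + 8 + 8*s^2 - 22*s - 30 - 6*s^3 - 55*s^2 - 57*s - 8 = -6*s^3 - 47*s^2 - 71*s - 30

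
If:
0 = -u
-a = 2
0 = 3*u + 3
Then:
No Solution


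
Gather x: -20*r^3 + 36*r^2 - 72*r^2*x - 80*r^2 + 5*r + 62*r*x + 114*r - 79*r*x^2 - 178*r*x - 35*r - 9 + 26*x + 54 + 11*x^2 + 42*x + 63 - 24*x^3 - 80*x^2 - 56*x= -20*r^3 - 44*r^2 + 84*r - 24*x^3 + x^2*(-79*r - 69) + x*(-72*r^2 - 116*r + 12) + 108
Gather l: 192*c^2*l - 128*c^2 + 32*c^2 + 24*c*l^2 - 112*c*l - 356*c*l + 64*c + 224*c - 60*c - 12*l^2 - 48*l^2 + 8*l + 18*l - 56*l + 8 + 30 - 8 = -96*c^2 + 228*c + l^2*(24*c - 60) + l*(192*c^2 - 468*c - 30) + 30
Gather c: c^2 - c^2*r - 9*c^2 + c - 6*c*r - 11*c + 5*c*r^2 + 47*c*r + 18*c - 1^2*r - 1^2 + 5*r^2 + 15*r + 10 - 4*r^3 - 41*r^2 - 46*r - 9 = c^2*(-r - 8) + c*(5*r^2 + 41*r + 8) - 4*r^3 - 36*r^2 - 32*r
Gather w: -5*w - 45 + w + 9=-4*w - 36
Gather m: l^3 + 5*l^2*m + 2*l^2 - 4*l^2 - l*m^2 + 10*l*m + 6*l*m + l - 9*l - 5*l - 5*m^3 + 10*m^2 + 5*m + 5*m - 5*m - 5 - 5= l^3 - 2*l^2 - 13*l - 5*m^3 + m^2*(10 - l) + m*(5*l^2 + 16*l + 5) - 10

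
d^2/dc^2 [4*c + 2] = 0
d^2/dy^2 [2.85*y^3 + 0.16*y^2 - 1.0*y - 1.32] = 17.1*y + 0.32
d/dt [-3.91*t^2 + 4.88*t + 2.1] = 4.88 - 7.82*t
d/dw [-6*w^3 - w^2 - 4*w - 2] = -18*w^2 - 2*w - 4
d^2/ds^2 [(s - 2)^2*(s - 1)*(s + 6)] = 12*s^2 + 6*s - 44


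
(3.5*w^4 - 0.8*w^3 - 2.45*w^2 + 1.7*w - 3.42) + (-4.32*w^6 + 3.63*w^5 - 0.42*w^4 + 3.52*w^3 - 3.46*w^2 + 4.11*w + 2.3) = -4.32*w^6 + 3.63*w^5 + 3.08*w^4 + 2.72*w^3 - 5.91*w^2 + 5.81*w - 1.12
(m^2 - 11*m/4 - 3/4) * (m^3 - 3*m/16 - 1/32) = m^5 - 11*m^4/4 - 15*m^3/16 + 31*m^2/64 + 29*m/128 + 3/128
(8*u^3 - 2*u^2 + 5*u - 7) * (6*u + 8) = 48*u^4 + 52*u^3 + 14*u^2 - 2*u - 56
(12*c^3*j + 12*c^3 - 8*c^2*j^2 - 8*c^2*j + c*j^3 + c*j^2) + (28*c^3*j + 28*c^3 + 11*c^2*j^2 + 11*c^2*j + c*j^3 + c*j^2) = 40*c^3*j + 40*c^3 + 3*c^2*j^2 + 3*c^2*j + 2*c*j^3 + 2*c*j^2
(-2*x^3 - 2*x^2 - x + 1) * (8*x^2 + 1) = -16*x^5 - 16*x^4 - 10*x^3 + 6*x^2 - x + 1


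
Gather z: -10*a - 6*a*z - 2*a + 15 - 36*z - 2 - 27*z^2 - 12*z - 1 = -12*a - 27*z^2 + z*(-6*a - 48) + 12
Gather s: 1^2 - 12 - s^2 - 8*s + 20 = -s^2 - 8*s + 9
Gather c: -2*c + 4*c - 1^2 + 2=2*c + 1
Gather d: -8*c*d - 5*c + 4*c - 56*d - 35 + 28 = -c + d*(-8*c - 56) - 7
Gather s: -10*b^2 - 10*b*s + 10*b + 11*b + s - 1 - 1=-10*b^2 + 21*b + s*(1 - 10*b) - 2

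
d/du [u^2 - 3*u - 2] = 2*u - 3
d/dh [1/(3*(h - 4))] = -1/(3*(h - 4)^2)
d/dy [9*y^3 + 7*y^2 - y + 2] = 27*y^2 + 14*y - 1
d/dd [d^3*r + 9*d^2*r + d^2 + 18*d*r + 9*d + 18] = 3*d^2*r + 18*d*r + 2*d + 18*r + 9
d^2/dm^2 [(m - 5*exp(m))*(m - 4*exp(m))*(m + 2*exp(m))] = -7*m^2*exp(m) + 8*m*exp(2*m) - 28*m*exp(m) + 6*m + 360*exp(3*m) + 8*exp(2*m) - 14*exp(m)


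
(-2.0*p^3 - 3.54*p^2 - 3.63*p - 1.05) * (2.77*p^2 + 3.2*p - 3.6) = -5.54*p^5 - 16.2058*p^4 - 14.1831*p^3 - 1.7805*p^2 + 9.708*p + 3.78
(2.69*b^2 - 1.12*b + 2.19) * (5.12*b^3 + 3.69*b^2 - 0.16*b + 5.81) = 13.7728*b^5 + 4.1917*b^4 + 6.6496*b^3 + 23.8892*b^2 - 6.8576*b + 12.7239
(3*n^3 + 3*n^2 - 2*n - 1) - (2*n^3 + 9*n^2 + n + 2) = n^3 - 6*n^2 - 3*n - 3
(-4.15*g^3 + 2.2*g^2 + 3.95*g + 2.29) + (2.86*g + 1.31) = -4.15*g^3 + 2.2*g^2 + 6.81*g + 3.6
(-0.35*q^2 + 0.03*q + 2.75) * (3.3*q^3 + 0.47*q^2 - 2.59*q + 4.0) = -1.155*q^5 - 0.0655*q^4 + 9.9956*q^3 - 0.1852*q^2 - 7.0025*q + 11.0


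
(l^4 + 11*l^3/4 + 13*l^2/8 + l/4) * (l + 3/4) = l^5 + 7*l^4/2 + 59*l^3/16 + 47*l^2/32 + 3*l/16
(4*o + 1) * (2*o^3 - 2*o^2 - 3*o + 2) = 8*o^4 - 6*o^3 - 14*o^2 + 5*o + 2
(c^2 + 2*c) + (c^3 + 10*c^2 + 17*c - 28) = c^3 + 11*c^2 + 19*c - 28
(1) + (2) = 3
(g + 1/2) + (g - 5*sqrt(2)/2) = 2*g - 5*sqrt(2)/2 + 1/2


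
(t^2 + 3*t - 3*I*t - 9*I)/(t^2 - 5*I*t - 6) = (t + 3)/(t - 2*I)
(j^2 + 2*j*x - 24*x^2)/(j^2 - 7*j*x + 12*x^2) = (-j - 6*x)/(-j + 3*x)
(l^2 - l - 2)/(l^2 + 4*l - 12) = (l + 1)/(l + 6)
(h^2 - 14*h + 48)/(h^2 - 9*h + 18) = (h - 8)/(h - 3)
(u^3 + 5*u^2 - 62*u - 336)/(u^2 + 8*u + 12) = (u^2 - u - 56)/(u + 2)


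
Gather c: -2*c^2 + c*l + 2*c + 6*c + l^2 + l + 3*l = -2*c^2 + c*(l + 8) + l^2 + 4*l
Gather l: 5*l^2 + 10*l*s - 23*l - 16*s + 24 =5*l^2 + l*(10*s - 23) - 16*s + 24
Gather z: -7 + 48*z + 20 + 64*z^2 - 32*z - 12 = 64*z^2 + 16*z + 1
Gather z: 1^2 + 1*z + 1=z + 2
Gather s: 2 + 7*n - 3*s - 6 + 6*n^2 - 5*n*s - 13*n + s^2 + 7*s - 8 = 6*n^2 - 6*n + s^2 + s*(4 - 5*n) - 12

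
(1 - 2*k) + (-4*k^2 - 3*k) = -4*k^2 - 5*k + 1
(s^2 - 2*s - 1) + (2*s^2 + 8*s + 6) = 3*s^2 + 6*s + 5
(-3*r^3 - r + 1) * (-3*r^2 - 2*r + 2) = 9*r^5 + 6*r^4 - 3*r^3 - r^2 - 4*r + 2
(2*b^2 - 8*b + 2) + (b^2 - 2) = 3*b^2 - 8*b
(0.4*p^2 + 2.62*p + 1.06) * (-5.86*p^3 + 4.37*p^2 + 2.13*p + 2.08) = -2.344*p^5 - 13.6052*p^4 + 6.0898*p^3 + 11.0448*p^2 + 7.7074*p + 2.2048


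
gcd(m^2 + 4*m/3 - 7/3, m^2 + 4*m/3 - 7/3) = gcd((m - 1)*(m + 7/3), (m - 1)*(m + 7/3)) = m^2 + 4*m/3 - 7/3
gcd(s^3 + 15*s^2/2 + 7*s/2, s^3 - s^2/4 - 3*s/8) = s^2 + s/2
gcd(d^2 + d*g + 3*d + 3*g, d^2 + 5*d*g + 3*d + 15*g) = d + 3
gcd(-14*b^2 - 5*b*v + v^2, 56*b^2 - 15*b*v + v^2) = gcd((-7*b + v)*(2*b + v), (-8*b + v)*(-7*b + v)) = -7*b + v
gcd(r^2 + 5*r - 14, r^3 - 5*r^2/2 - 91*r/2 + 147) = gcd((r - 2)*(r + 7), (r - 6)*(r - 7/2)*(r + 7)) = r + 7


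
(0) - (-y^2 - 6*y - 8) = y^2 + 6*y + 8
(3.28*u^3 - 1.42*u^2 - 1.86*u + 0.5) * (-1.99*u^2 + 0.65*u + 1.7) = -6.5272*u^5 + 4.9578*u^4 + 8.3544*u^3 - 4.618*u^2 - 2.837*u + 0.85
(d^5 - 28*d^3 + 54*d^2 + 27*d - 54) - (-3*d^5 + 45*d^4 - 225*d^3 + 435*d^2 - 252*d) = 4*d^5 - 45*d^4 + 197*d^3 - 381*d^2 + 279*d - 54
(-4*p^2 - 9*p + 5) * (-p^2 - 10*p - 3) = 4*p^4 + 49*p^3 + 97*p^2 - 23*p - 15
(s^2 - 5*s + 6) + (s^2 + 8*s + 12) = 2*s^2 + 3*s + 18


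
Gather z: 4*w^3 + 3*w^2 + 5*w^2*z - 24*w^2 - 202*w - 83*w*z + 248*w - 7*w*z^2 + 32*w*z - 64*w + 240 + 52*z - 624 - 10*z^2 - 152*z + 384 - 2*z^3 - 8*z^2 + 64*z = 4*w^3 - 21*w^2 - 18*w - 2*z^3 + z^2*(-7*w - 18) + z*(5*w^2 - 51*w - 36)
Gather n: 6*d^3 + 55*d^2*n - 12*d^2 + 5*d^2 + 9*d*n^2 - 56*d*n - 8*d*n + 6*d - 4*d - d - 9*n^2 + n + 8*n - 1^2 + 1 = 6*d^3 - 7*d^2 + d + n^2*(9*d - 9) + n*(55*d^2 - 64*d + 9)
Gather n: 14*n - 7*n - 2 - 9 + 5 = 7*n - 6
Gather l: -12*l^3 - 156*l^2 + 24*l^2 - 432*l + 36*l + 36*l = -12*l^3 - 132*l^2 - 360*l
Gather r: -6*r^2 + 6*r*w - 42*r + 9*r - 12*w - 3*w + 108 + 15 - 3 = -6*r^2 + r*(6*w - 33) - 15*w + 120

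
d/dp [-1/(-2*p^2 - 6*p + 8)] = (-p - 3/2)/(p^2 + 3*p - 4)^2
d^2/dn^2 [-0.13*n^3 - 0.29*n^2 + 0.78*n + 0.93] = -0.78*n - 0.58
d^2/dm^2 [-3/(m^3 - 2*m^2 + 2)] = 6*(-m^2*(3*m - 4)^2 + (3*m - 2)*(m^3 - 2*m^2 + 2))/(m^3 - 2*m^2 + 2)^3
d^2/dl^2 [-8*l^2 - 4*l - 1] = -16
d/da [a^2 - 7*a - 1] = 2*a - 7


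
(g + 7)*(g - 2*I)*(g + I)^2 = g^4 + 7*g^3 + 3*g^2 + 21*g + 2*I*g + 14*I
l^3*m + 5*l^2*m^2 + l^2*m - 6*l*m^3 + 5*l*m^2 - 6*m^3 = (l - m)*(l + 6*m)*(l*m + m)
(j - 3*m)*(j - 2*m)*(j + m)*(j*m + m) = j^4*m - 4*j^3*m^2 + j^3*m + j^2*m^3 - 4*j^2*m^2 + 6*j*m^4 + j*m^3 + 6*m^4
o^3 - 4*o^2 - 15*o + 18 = (o - 6)*(o - 1)*(o + 3)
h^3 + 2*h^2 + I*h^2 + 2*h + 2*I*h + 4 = (h + 2)*(h - I)*(h + 2*I)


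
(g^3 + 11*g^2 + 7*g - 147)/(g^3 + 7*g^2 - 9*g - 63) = (g + 7)/(g + 3)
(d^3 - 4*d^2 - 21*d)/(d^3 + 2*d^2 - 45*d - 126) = d/(d + 6)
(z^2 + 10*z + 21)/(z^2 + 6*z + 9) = (z + 7)/(z + 3)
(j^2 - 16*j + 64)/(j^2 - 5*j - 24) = (j - 8)/(j + 3)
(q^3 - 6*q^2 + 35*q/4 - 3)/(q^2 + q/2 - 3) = (q^2 - 9*q/2 + 2)/(q + 2)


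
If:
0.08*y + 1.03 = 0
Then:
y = -12.88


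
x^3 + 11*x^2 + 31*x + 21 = (x + 1)*(x + 3)*(x + 7)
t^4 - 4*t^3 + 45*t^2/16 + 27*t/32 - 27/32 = (t - 3)*(t - 3/4)^2*(t + 1/2)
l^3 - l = l*(l - 1)*(l + 1)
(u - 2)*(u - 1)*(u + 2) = u^3 - u^2 - 4*u + 4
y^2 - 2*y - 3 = (y - 3)*(y + 1)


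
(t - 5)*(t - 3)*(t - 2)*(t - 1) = t^4 - 11*t^3 + 41*t^2 - 61*t + 30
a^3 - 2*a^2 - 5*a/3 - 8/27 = (a - 8/3)*(a + 1/3)^2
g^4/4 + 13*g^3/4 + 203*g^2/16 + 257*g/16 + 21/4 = (g/4 + 1)*(g + 1/2)*(g + 3/2)*(g + 7)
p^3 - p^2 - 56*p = p*(p - 8)*(p + 7)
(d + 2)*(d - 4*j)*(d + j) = d^3 - 3*d^2*j + 2*d^2 - 4*d*j^2 - 6*d*j - 8*j^2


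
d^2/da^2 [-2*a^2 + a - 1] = -4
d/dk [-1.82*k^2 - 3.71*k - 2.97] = -3.64*k - 3.71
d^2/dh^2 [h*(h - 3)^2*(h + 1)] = 12*h^2 - 30*h + 6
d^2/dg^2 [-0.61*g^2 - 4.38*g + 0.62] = -1.22000000000000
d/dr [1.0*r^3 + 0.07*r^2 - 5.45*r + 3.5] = 3.0*r^2 + 0.14*r - 5.45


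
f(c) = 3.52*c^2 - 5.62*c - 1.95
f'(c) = 7.04*c - 5.62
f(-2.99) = 46.32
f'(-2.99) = -26.67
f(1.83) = -0.45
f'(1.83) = 7.26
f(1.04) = -3.99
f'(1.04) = 1.70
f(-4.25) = 85.52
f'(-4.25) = -35.54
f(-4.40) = 90.93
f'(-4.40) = -36.60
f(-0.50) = 1.74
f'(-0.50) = -9.14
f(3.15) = 15.27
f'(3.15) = 16.56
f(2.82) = 10.19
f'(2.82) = 14.23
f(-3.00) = 46.59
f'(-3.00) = -26.74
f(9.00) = 232.59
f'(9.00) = 57.74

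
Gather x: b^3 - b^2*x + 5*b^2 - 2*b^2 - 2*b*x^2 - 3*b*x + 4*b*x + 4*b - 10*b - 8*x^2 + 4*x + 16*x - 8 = b^3 + 3*b^2 - 6*b + x^2*(-2*b - 8) + x*(-b^2 + b + 20) - 8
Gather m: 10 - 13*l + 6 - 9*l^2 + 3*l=-9*l^2 - 10*l + 16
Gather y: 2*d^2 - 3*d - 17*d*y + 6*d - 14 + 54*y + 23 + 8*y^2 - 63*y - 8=2*d^2 + 3*d + 8*y^2 + y*(-17*d - 9) + 1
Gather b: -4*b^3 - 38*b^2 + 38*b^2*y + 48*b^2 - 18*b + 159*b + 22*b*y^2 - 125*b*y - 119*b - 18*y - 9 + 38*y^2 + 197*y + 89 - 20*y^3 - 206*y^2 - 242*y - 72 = -4*b^3 + b^2*(38*y + 10) + b*(22*y^2 - 125*y + 22) - 20*y^3 - 168*y^2 - 63*y + 8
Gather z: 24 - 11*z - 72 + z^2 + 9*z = z^2 - 2*z - 48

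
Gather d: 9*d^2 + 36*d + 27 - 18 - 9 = 9*d^2 + 36*d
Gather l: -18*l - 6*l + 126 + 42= 168 - 24*l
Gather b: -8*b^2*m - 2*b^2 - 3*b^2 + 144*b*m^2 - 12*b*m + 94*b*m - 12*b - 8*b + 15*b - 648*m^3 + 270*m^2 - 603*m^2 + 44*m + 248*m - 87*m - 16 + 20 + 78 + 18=b^2*(-8*m - 5) + b*(144*m^2 + 82*m - 5) - 648*m^3 - 333*m^2 + 205*m + 100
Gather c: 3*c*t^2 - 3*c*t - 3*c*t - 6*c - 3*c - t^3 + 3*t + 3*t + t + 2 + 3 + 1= c*(3*t^2 - 6*t - 9) - t^3 + 7*t + 6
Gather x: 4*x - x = 3*x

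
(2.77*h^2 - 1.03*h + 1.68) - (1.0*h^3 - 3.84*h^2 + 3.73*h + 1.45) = -1.0*h^3 + 6.61*h^2 - 4.76*h + 0.23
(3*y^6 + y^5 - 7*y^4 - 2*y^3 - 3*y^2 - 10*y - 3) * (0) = 0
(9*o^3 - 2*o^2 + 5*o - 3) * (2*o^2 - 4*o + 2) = 18*o^5 - 40*o^4 + 36*o^3 - 30*o^2 + 22*o - 6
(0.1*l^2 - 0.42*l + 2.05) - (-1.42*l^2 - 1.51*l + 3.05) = 1.52*l^2 + 1.09*l - 1.0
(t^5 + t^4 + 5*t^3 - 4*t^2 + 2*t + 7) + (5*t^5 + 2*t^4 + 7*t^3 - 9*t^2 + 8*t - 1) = 6*t^5 + 3*t^4 + 12*t^3 - 13*t^2 + 10*t + 6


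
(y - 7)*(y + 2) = y^2 - 5*y - 14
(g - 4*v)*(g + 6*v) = g^2 + 2*g*v - 24*v^2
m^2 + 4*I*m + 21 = (m - 3*I)*(m + 7*I)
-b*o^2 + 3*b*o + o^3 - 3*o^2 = o*(-b + o)*(o - 3)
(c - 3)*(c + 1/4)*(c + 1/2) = c^3 - 9*c^2/4 - 17*c/8 - 3/8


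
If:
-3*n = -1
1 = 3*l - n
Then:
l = 4/9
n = 1/3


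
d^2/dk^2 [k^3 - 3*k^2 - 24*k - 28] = 6*k - 6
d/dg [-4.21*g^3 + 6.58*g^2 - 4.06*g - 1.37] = -12.63*g^2 + 13.16*g - 4.06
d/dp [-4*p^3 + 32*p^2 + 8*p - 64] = -12*p^2 + 64*p + 8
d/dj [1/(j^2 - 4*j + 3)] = 2*(2 - j)/(j^2 - 4*j + 3)^2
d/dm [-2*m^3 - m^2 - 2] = 2*m*(-3*m - 1)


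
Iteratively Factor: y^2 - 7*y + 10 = (y - 2)*(y - 5)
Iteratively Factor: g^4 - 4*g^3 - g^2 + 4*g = (g - 1)*(g^3 - 3*g^2 - 4*g) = g*(g - 1)*(g^2 - 3*g - 4) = g*(g - 4)*(g - 1)*(g + 1)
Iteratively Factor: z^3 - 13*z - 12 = (z - 4)*(z^2 + 4*z + 3) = (z - 4)*(z + 3)*(z + 1)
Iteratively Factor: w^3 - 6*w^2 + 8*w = (w)*(w^2 - 6*w + 8) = w*(w - 4)*(w - 2)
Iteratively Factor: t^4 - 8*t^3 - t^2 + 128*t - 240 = (t - 3)*(t^3 - 5*t^2 - 16*t + 80) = (t - 5)*(t - 3)*(t^2 - 16) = (t - 5)*(t - 3)*(t + 4)*(t - 4)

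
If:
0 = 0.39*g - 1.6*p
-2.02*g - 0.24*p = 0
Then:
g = 0.00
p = 0.00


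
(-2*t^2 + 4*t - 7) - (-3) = -2*t^2 + 4*t - 4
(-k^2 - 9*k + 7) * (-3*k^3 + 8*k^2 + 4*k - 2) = 3*k^5 + 19*k^4 - 97*k^3 + 22*k^2 + 46*k - 14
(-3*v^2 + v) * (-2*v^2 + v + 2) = 6*v^4 - 5*v^3 - 5*v^2 + 2*v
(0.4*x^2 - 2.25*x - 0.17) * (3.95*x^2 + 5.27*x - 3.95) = 1.58*x^4 - 6.7795*x^3 - 14.109*x^2 + 7.9916*x + 0.6715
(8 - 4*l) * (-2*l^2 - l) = 8*l^3 - 12*l^2 - 8*l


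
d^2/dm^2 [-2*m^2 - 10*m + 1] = -4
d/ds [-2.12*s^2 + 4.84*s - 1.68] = 4.84 - 4.24*s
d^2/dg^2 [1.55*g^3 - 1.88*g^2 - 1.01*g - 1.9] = 9.3*g - 3.76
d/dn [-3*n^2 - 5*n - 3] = -6*n - 5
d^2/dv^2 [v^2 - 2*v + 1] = 2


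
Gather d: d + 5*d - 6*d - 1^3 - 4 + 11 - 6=0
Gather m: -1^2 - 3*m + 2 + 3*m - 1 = 0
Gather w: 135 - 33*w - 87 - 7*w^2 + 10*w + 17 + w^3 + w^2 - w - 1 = w^3 - 6*w^2 - 24*w + 64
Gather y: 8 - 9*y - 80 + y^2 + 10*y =y^2 + y - 72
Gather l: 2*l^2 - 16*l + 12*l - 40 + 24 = 2*l^2 - 4*l - 16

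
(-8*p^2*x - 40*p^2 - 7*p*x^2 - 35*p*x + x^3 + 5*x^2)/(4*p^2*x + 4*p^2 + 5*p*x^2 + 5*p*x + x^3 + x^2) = (-8*p*x - 40*p + x^2 + 5*x)/(4*p*x + 4*p + x^2 + x)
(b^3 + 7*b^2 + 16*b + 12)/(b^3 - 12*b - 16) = (b + 3)/(b - 4)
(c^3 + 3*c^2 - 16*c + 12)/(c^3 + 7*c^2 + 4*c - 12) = (c - 2)/(c + 2)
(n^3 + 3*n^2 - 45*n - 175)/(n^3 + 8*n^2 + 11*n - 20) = (n^2 - 2*n - 35)/(n^2 + 3*n - 4)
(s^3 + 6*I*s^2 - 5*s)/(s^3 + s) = (s + 5*I)/(s - I)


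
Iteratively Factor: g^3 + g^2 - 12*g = (g - 3)*(g^2 + 4*g) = g*(g - 3)*(g + 4)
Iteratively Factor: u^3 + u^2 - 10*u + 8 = (u - 1)*(u^2 + 2*u - 8) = (u - 1)*(u + 4)*(u - 2)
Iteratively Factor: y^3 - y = (y)*(y^2 - 1) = y*(y - 1)*(y + 1)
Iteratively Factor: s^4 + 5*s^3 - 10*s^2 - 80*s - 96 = (s + 3)*(s^3 + 2*s^2 - 16*s - 32) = (s + 3)*(s + 4)*(s^2 - 2*s - 8) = (s - 4)*(s + 3)*(s + 4)*(s + 2)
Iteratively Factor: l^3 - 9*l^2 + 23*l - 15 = (l - 5)*(l^2 - 4*l + 3) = (l - 5)*(l - 3)*(l - 1)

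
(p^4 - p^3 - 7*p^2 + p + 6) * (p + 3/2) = p^5 + p^4/2 - 17*p^3/2 - 19*p^2/2 + 15*p/2 + 9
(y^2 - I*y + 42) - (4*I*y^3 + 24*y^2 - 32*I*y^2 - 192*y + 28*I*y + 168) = -4*I*y^3 - 23*y^2 + 32*I*y^2 + 192*y - 29*I*y - 126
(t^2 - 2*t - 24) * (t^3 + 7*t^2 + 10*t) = t^5 + 5*t^4 - 28*t^3 - 188*t^2 - 240*t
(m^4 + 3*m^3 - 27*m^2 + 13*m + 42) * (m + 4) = m^5 + 7*m^4 - 15*m^3 - 95*m^2 + 94*m + 168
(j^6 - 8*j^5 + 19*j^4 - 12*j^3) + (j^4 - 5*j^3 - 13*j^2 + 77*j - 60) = j^6 - 8*j^5 + 20*j^4 - 17*j^3 - 13*j^2 + 77*j - 60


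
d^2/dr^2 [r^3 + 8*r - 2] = 6*r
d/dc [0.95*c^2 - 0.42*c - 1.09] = 1.9*c - 0.42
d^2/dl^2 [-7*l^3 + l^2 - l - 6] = 2 - 42*l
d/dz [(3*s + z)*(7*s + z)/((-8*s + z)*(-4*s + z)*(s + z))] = (-100*s^4 + 526*s^3*z + 67*s^2*z^2 - 20*s*z^3 - z^4)/(1024*s^6 + 1280*s^5*z - 304*s^4*z^2 - 376*s^3*z^3 + 161*s^2*z^4 - 22*s*z^5 + z^6)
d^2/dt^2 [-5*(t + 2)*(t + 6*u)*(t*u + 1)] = -30*t*u - 60*u^2 - 20*u - 10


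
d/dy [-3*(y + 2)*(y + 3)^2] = 3*(-3*y - 7)*(y + 3)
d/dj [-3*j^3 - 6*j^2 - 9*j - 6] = -9*j^2 - 12*j - 9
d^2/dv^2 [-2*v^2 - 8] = -4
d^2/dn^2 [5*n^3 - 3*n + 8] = 30*n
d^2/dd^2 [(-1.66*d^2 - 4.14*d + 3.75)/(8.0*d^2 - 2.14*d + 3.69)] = (-1.13686837721616e-13*d^4 - 586.7584*d^3 + 1734.0192*d^2 + 348.0768*d - 297.6423)/(512.0*d^6 - 410.88*d^5 + 818.3904*d^4 - 388.837144*d^3 + 377.482572*d^2 - 87.415362*d + 50.243409)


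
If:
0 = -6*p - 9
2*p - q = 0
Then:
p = -3/2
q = -3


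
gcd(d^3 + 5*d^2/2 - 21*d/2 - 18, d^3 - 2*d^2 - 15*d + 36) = d^2 + d - 12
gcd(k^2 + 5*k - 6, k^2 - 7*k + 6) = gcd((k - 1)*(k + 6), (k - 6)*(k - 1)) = k - 1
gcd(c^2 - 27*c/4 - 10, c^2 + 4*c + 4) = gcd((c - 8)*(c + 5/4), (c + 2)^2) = 1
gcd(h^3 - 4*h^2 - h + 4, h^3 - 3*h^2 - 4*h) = h^2 - 3*h - 4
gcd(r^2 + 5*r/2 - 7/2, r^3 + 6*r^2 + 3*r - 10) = r - 1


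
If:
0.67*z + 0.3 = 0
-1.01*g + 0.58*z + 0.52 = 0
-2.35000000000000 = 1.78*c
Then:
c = -1.32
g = 0.26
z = -0.45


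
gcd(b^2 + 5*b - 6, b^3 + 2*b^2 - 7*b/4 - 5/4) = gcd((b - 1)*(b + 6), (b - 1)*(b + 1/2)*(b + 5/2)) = b - 1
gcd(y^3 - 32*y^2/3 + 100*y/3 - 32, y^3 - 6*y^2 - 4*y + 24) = y^2 - 8*y + 12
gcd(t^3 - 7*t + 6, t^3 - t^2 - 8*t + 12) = t^2 + t - 6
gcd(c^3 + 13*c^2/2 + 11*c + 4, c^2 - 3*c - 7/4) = c + 1/2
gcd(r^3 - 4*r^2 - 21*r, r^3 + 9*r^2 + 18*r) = r^2 + 3*r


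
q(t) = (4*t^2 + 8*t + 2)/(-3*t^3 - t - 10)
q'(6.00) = 0.06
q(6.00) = -0.29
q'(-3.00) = -0.00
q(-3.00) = 0.19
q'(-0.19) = -0.65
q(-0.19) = -0.06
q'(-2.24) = -0.10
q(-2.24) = 0.16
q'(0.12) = -0.85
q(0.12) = -0.30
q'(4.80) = 0.10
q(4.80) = -0.38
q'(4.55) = 0.11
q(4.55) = -0.41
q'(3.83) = 0.15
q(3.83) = -0.50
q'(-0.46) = -0.50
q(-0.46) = 0.09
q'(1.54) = 0.15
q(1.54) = -1.06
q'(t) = (8*t + 8)/(-3*t^3 - t - 10) + (9*t^2 + 1)*(4*t^2 + 8*t + 2)/(-3*t^3 - t - 10)^2 = 2*(-4*(t + 1)*(3*t^3 + t + 10) + (9*t^2 + 1)*(2*t^2 + 4*t + 1))/(3*t^3 + t + 10)^2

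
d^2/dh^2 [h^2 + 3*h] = 2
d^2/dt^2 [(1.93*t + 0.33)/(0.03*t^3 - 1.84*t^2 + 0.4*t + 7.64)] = (0.010422*t^5 - 0.635652*t^4 + 12.73064*t^3 + 1.418976*t^2 + 160.875912*t - 2.412544)/(2.7e-5*t^9 - 0.004968*t^8 + 0.305784*t^7 - 6.341356*t^6 + 1.546752*t^5 + 77.264832*t^4 - 28.420976*t^3 - 318.532992*t^2 + 70.04352*t + 445.943744)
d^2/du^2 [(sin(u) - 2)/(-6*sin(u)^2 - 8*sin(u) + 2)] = (9*sin(u)^5 - 84*sin(u)^4 - 72*sin(u)^3 + 56*sin(u)^2 + 119*sin(u) + 68)/(2*(3*sin(u)^2 + 4*sin(u) - 1)^3)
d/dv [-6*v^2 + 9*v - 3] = 9 - 12*v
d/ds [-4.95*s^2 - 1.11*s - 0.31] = -9.9*s - 1.11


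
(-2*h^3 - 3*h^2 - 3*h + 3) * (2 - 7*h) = 14*h^4 + 17*h^3 + 15*h^2 - 27*h + 6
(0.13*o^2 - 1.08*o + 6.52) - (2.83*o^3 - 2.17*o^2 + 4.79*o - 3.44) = -2.83*o^3 + 2.3*o^2 - 5.87*o + 9.96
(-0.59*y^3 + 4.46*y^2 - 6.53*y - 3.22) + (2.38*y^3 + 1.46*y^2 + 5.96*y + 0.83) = 1.79*y^3 + 5.92*y^2 - 0.57*y - 2.39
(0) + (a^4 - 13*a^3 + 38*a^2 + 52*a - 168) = a^4 - 13*a^3 + 38*a^2 + 52*a - 168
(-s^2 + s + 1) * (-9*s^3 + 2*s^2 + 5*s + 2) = 9*s^5 - 11*s^4 - 12*s^3 + 5*s^2 + 7*s + 2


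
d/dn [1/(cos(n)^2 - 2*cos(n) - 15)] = 2*(cos(n) - 1)*sin(n)/(sin(n)^2 + 2*cos(n) + 14)^2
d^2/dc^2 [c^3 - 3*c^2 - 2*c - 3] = 6*c - 6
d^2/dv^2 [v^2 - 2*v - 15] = 2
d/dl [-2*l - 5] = -2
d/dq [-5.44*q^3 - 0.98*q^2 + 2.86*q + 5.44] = -16.32*q^2 - 1.96*q + 2.86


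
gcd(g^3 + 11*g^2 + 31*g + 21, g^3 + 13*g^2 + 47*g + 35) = g^2 + 8*g + 7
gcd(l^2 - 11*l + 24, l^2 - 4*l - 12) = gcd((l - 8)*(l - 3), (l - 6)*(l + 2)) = 1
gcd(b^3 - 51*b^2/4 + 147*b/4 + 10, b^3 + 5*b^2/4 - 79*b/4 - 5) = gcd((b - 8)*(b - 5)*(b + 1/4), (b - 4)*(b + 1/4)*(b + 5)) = b + 1/4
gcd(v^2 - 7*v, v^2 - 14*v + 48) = 1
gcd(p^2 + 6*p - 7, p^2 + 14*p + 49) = p + 7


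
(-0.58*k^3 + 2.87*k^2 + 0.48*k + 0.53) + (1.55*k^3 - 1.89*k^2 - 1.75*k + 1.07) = 0.97*k^3 + 0.98*k^2 - 1.27*k + 1.6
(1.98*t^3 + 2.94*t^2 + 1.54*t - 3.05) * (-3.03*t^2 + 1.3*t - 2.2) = -5.9994*t^5 - 6.3342*t^4 - 5.2002*t^3 + 4.7755*t^2 - 7.353*t + 6.71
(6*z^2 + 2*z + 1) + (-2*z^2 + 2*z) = 4*z^2 + 4*z + 1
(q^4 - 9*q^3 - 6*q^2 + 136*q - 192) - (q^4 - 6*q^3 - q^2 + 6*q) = -3*q^3 - 5*q^2 + 130*q - 192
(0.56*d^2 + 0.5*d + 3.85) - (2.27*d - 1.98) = 0.56*d^2 - 1.77*d + 5.83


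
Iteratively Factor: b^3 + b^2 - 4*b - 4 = (b + 2)*(b^2 - b - 2) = (b - 2)*(b + 2)*(b + 1)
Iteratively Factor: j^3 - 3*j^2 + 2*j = (j - 2)*(j^2 - j) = j*(j - 2)*(j - 1)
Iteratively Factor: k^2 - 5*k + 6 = (k - 3)*(k - 2)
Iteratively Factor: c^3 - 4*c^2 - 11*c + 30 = (c - 2)*(c^2 - 2*c - 15) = (c - 2)*(c + 3)*(c - 5)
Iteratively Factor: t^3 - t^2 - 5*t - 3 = (t + 1)*(t^2 - 2*t - 3) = (t - 3)*(t + 1)*(t + 1)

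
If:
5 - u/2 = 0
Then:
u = 10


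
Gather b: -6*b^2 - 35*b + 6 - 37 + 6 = -6*b^2 - 35*b - 25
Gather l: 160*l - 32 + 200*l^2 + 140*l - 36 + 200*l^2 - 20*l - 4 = 400*l^2 + 280*l - 72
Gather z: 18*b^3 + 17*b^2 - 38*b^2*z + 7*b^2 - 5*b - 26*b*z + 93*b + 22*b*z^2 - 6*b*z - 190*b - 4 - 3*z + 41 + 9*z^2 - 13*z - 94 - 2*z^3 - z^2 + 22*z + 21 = 18*b^3 + 24*b^2 - 102*b - 2*z^3 + z^2*(22*b + 8) + z*(-38*b^2 - 32*b + 6) - 36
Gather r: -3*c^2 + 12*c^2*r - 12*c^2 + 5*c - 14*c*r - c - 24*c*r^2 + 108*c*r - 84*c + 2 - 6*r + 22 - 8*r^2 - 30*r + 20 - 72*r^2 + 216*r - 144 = -15*c^2 - 80*c + r^2*(-24*c - 80) + r*(12*c^2 + 94*c + 180) - 100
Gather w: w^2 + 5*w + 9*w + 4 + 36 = w^2 + 14*w + 40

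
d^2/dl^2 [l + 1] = 0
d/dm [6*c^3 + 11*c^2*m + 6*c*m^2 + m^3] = 11*c^2 + 12*c*m + 3*m^2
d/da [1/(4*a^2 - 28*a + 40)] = (7 - 2*a)/(4*(a^2 - 7*a + 10)^2)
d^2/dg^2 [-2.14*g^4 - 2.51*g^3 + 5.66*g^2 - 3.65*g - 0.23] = -25.68*g^2 - 15.06*g + 11.32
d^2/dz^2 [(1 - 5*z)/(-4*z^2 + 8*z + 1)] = 8*((11 - 15*z)*(-4*z^2 + 8*z + 1) - 16*(z - 1)^2*(5*z - 1))/(-4*z^2 + 8*z + 1)^3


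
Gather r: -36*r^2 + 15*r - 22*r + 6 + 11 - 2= -36*r^2 - 7*r + 15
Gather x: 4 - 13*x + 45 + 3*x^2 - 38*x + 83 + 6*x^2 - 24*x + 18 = 9*x^2 - 75*x + 150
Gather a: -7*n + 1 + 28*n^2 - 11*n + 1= 28*n^2 - 18*n + 2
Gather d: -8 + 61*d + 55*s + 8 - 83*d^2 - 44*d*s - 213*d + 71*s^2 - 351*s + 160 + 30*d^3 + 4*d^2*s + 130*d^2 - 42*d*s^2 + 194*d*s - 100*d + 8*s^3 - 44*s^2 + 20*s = 30*d^3 + d^2*(4*s + 47) + d*(-42*s^2 + 150*s - 252) + 8*s^3 + 27*s^2 - 276*s + 160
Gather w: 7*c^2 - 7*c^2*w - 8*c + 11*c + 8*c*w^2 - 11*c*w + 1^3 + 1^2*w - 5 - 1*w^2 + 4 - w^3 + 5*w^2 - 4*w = 7*c^2 + 3*c - w^3 + w^2*(8*c + 4) + w*(-7*c^2 - 11*c - 3)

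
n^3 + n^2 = n^2*(n + 1)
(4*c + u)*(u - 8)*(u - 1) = 4*c*u^2 - 36*c*u + 32*c + u^3 - 9*u^2 + 8*u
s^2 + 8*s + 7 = (s + 1)*(s + 7)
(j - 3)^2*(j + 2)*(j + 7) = j^4 + 3*j^3 - 31*j^2 - 3*j + 126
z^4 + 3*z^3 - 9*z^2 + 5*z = z*(z - 1)^2*(z + 5)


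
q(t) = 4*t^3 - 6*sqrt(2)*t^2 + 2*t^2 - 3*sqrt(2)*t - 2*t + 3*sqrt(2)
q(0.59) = -0.88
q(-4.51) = -466.45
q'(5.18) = 248.56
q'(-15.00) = 2888.32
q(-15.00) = -14861.31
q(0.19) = 2.85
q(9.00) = 2338.75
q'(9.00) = 849.02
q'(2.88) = 55.93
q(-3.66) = -255.90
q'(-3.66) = 201.98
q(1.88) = -3.84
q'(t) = 12*t^2 - 12*sqrt(2)*t + 4*t - 3*sqrt(2) - 2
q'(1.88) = 11.79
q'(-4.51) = 296.34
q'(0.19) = -8.27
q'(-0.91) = 15.50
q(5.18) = 353.86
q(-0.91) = 1.54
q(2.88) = 28.02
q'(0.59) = -9.72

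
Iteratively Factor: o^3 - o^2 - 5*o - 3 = (o + 1)*(o^2 - 2*o - 3) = (o - 3)*(o + 1)*(o + 1)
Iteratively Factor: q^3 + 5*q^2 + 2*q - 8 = (q + 4)*(q^2 + q - 2) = (q + 2)*(q + 4)*(q - 1)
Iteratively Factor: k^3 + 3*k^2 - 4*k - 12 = (k - 2)*(k^2 + 5*k + 6) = (k - 2)*(k + 3)*(k + 2)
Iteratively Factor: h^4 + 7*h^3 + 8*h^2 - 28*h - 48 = (h + 2)*(h^3 + 5*h^2 - 2*h - 24) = (h + 2)*(h + 4)*(h^2 + h - 6) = (h + 2)*(h + 3)*(h + 4)*(h - 2)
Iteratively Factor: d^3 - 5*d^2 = (d)*(d^2 - 5*d) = d^2*(d - 5)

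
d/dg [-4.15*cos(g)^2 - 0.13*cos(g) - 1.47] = (8.3*cos(g) + 0.13)*sin(g)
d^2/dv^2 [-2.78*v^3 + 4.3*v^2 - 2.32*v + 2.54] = 8.6 - 16.68*v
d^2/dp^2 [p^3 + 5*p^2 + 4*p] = 6*p + 10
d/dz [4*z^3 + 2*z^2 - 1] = 4*z*(3*z + 1)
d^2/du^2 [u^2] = 2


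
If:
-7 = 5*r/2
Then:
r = -14/5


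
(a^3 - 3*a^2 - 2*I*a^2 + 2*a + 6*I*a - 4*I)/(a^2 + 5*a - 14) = (a^2 - a*(1 + 2*I) + 2*I)/(a + 7)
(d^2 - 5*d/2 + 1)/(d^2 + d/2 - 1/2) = (d - 2)/(d + 1)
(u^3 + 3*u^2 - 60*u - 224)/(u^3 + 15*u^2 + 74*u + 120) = (u^2 - u - 56)/(u^2 + 11*u + 30)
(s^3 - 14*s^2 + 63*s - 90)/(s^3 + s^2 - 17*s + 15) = (s^2 - 11*s + 30)/(s^2 + 4*s - 5)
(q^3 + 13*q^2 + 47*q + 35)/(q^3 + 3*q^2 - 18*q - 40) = (q^2 + 8*q + 7)/(q^2 - 2*q - 8)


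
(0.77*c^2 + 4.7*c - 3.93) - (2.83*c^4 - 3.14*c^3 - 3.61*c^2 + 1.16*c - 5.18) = -2.83*c^4 + 3.14*c^3 + 4.38*c^2 + 3.54*c + 1.25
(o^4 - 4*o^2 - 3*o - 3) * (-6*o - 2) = -6*o^5 - 2*o^4 + 24*o^3 + 26*o^2 + 24*o + 6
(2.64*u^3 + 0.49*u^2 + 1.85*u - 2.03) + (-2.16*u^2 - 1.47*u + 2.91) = 2.64*u^3 - 1.67*u^2 + 0.38*u + 0.88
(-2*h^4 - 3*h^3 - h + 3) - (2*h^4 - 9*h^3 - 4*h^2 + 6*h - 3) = -4*h^4 + 6*h^3 + 4*h^2 - 7*h + 6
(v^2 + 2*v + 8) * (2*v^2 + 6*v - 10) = 2*v^4 + 10*v^3 + 18*v^2 + 28*v - 80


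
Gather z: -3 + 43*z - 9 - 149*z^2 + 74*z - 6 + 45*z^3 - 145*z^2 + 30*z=45*z^3 - 294*z^2 + 147*z - 18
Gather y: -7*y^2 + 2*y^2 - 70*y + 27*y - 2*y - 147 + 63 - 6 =-5*y^2 - 45*y - 90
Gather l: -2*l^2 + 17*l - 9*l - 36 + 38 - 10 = -2*l^2 + 8*l - 8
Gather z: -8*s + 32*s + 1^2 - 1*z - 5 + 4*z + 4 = 24*s + 3*z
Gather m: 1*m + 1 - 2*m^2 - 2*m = -2*m^2 - m + 1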